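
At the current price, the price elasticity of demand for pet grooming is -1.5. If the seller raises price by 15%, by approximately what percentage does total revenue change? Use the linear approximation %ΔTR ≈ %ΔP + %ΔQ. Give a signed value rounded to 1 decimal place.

-7.5%

%ΔQ ≈ Ed × %ΔP = (-1.5) × (+15%) = -22.5000%
%ΔTR ≈ %ΔP + %ΔQ = (+15%) + (-22.5000%) = -7.5000%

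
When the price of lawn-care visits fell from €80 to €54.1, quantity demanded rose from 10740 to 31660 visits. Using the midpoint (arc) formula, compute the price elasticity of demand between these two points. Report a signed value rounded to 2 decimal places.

%ΔQ = (31660 − 10740) / [(10740 + 31660)/2] = 20920/21200 = 0.986792…
%ΔP = (54.1 − 80) / [(80 + 54.1)/2] = -25.9/67.05 = -0.386278…
Arc Ed = %ΔQ / %ΔP = (20920/21200) / (-25.9/67.05) = -2.5546…

-2.55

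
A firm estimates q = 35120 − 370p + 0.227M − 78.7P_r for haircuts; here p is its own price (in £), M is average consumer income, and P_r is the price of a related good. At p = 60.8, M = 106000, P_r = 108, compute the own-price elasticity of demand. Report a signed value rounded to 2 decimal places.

At the given values, q = 35120 − 370(60.8) + 0.227(106000) − 78.7(108) = 28186.4.
∂q/∂p = −370.
E = (-370) × (60.8/28186.4) = -0.7981…

-0.80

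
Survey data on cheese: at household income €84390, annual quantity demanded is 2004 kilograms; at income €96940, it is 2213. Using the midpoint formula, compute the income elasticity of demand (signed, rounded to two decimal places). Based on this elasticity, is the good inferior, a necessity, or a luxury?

0.72; necessity

%ΔQ = (2213 − 2004)/[( 2004 + 2213)/2] = 209/2108.5 = 0.099122…
%ΔIncome = (96940 − 84390)/[( 84390 + 96940)/2] = 12550/90665 = 0.138421…
E_income = (209/2108.5) / (12550/90665) = 0.7160…
0 < E_income < 1 ⇒ normal good, necessity.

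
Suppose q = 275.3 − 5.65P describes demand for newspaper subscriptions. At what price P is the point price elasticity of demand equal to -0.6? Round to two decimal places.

Ed = −5.65P/(275.3 − 5.65P). Set this equal to -0.6:
5.65P = 0.6·(275.3 − 5.65P) ⇒ 5.65P(1 + 0.6) = 0.6·275.3
P = 0.6·275.3 / (5.65·1.6) = 18.2721…

18.27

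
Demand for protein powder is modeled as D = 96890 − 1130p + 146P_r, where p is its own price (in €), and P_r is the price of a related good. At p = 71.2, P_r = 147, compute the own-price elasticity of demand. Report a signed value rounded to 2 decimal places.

-2.12

At the given values, D = 96890 − 1130(71.2) + 146(147) = 37896.
∂D/∂p = −1130.
E = (-1130) × (71.2/37896) = -2.1230…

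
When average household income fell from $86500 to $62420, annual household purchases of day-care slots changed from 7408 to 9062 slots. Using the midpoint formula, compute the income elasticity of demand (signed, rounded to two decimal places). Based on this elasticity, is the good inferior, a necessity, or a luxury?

%ΔQ = (9062 − 7408)/[( 7408 + 9062)/2] = 1654/8235 = 0.200850…
%ΔIncome = (62420 − 86500)/[( 86500 + 62420)/2] = -24080/74460 = -0.323395…
E_income = (1654/8235) / (-24080/74460) = -0.6210…
E_income < 0 ⇒ inferior good.

-0.62; inferior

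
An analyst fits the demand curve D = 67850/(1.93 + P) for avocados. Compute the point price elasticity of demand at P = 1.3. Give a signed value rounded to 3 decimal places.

-0.402

dD/dP = −67850/(1.93 + P)² = -6503.47. At P = 1.3, D = 21006.2.
Ed = (dD/dP)·(P/D) = (-6503.47) × (1.3/21006.2) = -0.40247…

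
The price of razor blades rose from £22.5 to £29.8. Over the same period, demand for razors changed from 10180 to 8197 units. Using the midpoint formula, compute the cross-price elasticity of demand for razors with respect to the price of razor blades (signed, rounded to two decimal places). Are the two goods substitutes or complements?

-0.77; complements

%ΔQ_{razors} = (8197 − 10180)/avg = -1983/9188.5 = -0.215813…
%ΔP_{razor blades} = (29.8 − 22.5)/avg = 7.3/26.15 = 0.279158…
E_cross = (-1983/9188.5) / (7.3/26.15) = -0.7730…
E_cross < 0 ⇒ the goods are complements.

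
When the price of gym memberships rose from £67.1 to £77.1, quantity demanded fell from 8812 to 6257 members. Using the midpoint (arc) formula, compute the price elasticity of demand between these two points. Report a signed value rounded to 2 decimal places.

-2.44

%ΔQ = (6257 − 8812) / [(8812 + 6257)/2] = -2555/7534.5 = -0.339106…
%ΔP = (77.1 − 67.1) / [(67.1 + 77.1)/2] = 10/72.1 = 0.138696…
Arc Ed = %ΔQ / %ΔP = (-2555/7534.5) / (10/72.1) = -2.4449…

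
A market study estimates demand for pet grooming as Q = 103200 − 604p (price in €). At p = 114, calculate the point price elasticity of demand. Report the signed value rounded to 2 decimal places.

-2.00

dQ/dp = −604. At p = 114, Q = 103200 − 604(114) = 34344.
Ed = (dQ/dp)·(p/Q) = −604 × (114/34344) = -2.0048…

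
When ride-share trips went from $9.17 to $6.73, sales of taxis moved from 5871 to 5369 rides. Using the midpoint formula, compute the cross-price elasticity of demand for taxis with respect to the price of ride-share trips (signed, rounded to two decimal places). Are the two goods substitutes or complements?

0.29; substitutes

%ΔQ_{taxis} = (5369 − 5871)/avg = -502/5620 = -0.089323…
%ΔP_{ride-share trips} = (6.73 − 9.17)/avg = -2.44/7.95 = -0.306918…
E_cross = (-502/5620) / (-2.44/7.95) = 0.2910…
E_cross > 0 ⇒ the goods are substitutes.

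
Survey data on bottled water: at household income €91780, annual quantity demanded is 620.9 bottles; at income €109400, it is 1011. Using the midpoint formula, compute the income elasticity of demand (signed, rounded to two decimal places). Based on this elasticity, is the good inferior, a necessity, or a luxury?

2.73; luxury

%ΔQ = (1011 − 620.9)/[( 620.9 + 1011)/2] = 390.1/815.95 = 0.478093…
%ΔIncome = (109400 − 91780)/[( 91780 + 109400)/2] = 17620/100590 = 0.175166…
E_income = (390.1/815.95) / (17620/100590) = 2.7293…
E_income > 1 ⇒ normal good, luxury.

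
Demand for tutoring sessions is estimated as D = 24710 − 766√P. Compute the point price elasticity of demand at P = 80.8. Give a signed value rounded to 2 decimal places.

dD/dP = −766/(2√P) = -42.6082. At P = 80.8, D = 17824.5.
Ed = (dD/dP)·(P/D) = (-42.6082) × (80.8/17824.5) = -0.1931…

-0.19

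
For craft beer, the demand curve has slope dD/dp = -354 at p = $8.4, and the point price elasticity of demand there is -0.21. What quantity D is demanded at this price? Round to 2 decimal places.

Ed = (dD/dp)·(p/D) ⇒ D = (dD/dp)·p/Ed = (-354)·8.4/(-0.21) = 14160

14160.00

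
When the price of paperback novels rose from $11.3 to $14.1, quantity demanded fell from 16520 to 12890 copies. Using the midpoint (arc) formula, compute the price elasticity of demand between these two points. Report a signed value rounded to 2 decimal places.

%ΔQ = (12890 − 16520) / [(16520 + 12890)/2] = -3630/14705 = -0.246854…
%ΔP = (14.1 − 11.3) / [(11.3 + 14.1)/2] = 2.8/12.7 = 0.220472…
Arc Ed = %ΔQ / %ΔP = (-3630/14705) / (2.8/12.7) = -1.1196…

-1.12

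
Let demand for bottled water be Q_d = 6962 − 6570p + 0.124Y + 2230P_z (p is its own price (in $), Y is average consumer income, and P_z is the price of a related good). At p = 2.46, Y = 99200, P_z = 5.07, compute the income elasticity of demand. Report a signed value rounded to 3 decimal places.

At the given values, Q_d = 6962 − 6570(2.46) + 0.124(99200) + 2230(5.07) = 14406.7.
∂Q_d/∂Y = 0.124.
E = (0.124) × (99200/14406.7) = 0.85382…

0.854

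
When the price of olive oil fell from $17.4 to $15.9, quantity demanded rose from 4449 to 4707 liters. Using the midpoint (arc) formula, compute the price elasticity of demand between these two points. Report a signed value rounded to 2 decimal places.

-0.63

%ΔQ = (4707 − 4449) / [(4449 + 4707)/2] = 258/4578 = 0.056356…
%ΔP = (15.9 − 17.4) / [(17.4 + 15.9)/2] = -1.5/16.65 = -0.090090…
Arc Ed = %ΔQ / %ΔP = (258/4578) / (-1.5/16.65) = -0.6255…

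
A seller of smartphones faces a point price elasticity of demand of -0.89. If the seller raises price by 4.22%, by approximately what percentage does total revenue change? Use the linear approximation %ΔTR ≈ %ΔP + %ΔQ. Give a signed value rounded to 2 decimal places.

%ΔQ ≈ Ed × %ΔP = (-0.89) × (+4.22%) = -3.7558%
%ΔTR ≈ %ΔP + %ΔQ = (+4.22%) + (-3.7558%) = +0.4642%

+0.46%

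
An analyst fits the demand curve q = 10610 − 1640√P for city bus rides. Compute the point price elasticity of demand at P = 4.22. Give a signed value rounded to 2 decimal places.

dq/dP = −1640/(2√P) = -399.17. At P = 4.22, q = 7241.01.
Ed = (dq/dP)·(P/q) = (-399.17) × (4.22/7241.01) = -0.2326…

-0.23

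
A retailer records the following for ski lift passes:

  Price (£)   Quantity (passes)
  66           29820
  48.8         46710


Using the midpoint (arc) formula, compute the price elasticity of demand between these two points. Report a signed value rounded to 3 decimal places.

%ΔQ = (46710 − 29820) / [(29820 + 46710)/2] = 16890/38265 = 0.441395…
%ΔP = (48.8 − 66) / [(66 + 48.8)/2] = -17.2/57.4 = -0.299651…
Arc Ed = %ΔQ / %ΔP = (16890/38265) / (-17.2/57.4) = -1.47302…

-1.473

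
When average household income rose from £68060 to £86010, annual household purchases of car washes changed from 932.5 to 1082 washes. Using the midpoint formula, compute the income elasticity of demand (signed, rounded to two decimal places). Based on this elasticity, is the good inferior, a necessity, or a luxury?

%ΔQ = (1082 − 932.5)/[( 932.5 + 1082)/2] = 149.5/1007.25 = 0.148423…
%ΔIncome = (86010 − 68060)/[( 68060 + 86010)/2] = 17950/77035 = 0.233010…
E_income = (149.5/1007.25) / (17950/77035) = 0.6369…
0 < E_income < 1 ⇒ normal good, necessity.

0.64; necessity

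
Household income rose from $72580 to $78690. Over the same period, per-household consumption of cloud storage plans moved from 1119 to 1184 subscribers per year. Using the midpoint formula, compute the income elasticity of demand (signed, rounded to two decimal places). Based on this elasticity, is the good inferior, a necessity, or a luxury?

%ΔQ = (1184 − 1119)/[( 1119 + 1184)/2] = 65/1151.5 = 0.056448…
%ΔIncome = (78690 − 72580)/[( 72580 + 78690)/2] = 6110/75635 = 0.080782…
E_income = (65/1151.5) / (6110/75635) = 0.6987…
0 < E_income < 1 ⇒ normal good, necessity.

0.70; necessity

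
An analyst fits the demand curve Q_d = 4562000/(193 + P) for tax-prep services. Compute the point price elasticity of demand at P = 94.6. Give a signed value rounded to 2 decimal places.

-0.33

dQ_d/dP = −4562000/(193 + P)² = -55.1541. At P = 94.6, Q_d = 15862.3.
Ed = (dQ_d/dP)·(P/Q_d) = (-55.1541) × (94.6/15862.3) = -0.3289…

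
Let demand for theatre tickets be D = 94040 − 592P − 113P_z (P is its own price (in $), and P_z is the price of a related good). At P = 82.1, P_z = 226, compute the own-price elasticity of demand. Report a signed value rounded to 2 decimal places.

-2.44

At the given values, D = 94040 − 592(82.1) − 113(226) = 19898.8.
∂D/∂P = −592.
E = (-592) × (82.1/19898.8) = -2.4425…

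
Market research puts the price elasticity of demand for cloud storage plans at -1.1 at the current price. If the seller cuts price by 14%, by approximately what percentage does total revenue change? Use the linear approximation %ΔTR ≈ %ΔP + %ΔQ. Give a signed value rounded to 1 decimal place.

%ΔQ ≈ Ed × %ΔP = (-1.1) × (-14%) = +15.4000%
%ΔTR ≈ %ΔP + %ΔQ = (-14%) + (+15.4000%) = +1.4000%

+1.4%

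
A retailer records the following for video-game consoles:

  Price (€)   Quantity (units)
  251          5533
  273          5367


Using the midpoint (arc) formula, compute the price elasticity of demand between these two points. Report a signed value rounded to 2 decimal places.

%ΔQ = (5367 − 5533) / [(5533 + 5367)/2] = -166/5450 = -0.030458…
%ΔP = (273 − 251) / [(251 + 273)/2] = 22/262 = 0.083969…
Arc Ed = %ΔQ / %ΔP = (-166/5450) / (22/262) = -0.3627…

-0.36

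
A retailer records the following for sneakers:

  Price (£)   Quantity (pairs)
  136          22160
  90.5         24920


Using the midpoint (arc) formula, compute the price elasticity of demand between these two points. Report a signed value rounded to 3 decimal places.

-0.292

%ΔQ = (24920 − 22160) / [(22160 + 24920)/2] = 2760/23540 = 0.117247…
%ΔP = (90.5 − 136) / [(136 + 90.5)/2] = -45.5/113.25 = -0.401766…
Arc Ed = %ΔQ / %ΔP = (2760/23540) / (-45.5/113.25) = -0.29182…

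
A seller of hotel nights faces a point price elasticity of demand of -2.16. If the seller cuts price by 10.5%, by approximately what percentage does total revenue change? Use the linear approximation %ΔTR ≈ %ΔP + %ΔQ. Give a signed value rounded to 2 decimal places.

+12.18%

%ΔQ ≈ Ed × %ΔP = (-2.16) × (-10.5%) = +22.6800%
%ΔTR ≈ %ΔP + %ΔQ = (-10.5%) + (+22.6800%) = +12.1800%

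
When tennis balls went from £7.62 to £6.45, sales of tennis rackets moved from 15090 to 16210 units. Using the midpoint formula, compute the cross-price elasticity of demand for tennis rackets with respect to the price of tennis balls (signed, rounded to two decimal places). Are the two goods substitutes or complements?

-0.43; complements

%ΔQ_{tennis rackets} = (16210 − 15090)/avg = 1120/15650 = 0.071565…
%ΔP_{tennis balls} = (6.45 − 7.62)/avg = -1.17/7.035 = -0.166311…
E_cross = (1120/15650) / (-1.17/7.035) = -0.4303…
E_cross < 0 ⇒ the goods are complements.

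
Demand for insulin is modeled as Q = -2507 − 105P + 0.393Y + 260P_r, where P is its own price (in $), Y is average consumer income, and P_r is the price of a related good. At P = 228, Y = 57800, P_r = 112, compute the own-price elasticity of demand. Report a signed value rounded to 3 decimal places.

At the given values, Q = -2507 − 105(228) + 0.393(57800) + 260(112) = 25388.4.
∂Q/∂P = −105.
E = (-105) × (228/25388.4) = -0.94295…

-0.943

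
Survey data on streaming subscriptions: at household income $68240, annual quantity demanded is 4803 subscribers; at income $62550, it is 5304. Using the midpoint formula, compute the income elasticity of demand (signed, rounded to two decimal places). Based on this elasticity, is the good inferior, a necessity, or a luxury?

%ΔQ = (5304 − 4803)/[( 4803 + 5304)/2] = 501/5053.5 = 0.099139…
%ΔIncome = (62550 − 68240)/[( 68240 + 62550)/2] = -5690/65395 = -0.087009…
E_income = (501/5053.5) / (-5690/65395) = -1.1394…
E_income < 0 ⇒ inferior good.

-1.14; inferior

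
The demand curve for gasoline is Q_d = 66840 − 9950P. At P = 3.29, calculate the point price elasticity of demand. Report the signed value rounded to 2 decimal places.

-0.96

dQ_d/dP = −9950. At P = 3.29, Q_d = 66840 − 9950(3.29) = 34104.5.
Ed = (dQ_d/dP)·(P/Q_d) = −9950 × (3.29/34104.5) = -0.9598…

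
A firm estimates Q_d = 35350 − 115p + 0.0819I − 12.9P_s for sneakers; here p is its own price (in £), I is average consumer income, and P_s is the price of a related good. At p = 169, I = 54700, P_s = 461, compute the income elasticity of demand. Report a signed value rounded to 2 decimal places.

At the given values, Q_d = 35350 − 115(169) + 0.0819(54700) − 12.9(461) = 14448.03.
∂Q_d/∂I = 0.0819.
E = (0.0819) × (54700/14448.03) = 0.3100…

0.31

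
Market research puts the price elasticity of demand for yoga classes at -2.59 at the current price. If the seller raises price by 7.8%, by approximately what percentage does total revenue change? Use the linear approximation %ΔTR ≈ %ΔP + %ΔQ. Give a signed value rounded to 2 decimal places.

-12.40%

%ΔQ ≈ Ed × %ΔP = (-2.59) × (+7.8%) = -20.2020%
%ΔTR ≈ %ΔP + %ΔQ = (+7.8%) + (-20.2020%) = -12.4020%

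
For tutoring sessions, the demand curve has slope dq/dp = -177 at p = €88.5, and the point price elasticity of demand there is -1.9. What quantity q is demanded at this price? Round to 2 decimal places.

8244.47

Ed = (dq/dp)·(p/q) ⇒ q = (dq/dp)·p/Ed = (-177)·88.5/(-1.9) = 8244.4736…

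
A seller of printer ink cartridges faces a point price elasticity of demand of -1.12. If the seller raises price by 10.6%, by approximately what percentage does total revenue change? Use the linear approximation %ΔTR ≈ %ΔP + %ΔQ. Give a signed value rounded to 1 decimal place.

-1.3%

%ΔQ ≈ Ed × %ΔP = (-1.12) × (+10.6%) = -11.8720%
%ΔTR ≈ %ΔP + %ΔQ = (+10.6%) + (-11.8720%) = -1.2720%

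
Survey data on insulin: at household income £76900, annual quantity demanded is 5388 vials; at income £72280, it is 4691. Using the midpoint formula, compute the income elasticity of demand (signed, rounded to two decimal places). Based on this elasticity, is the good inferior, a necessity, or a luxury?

2.23; luxury

%ΔQ = (4691 − 5388)/[( 5388 + 4691)/2] = -697/5039.5 = -0.138307…
%ΔIncome = (72280 − 76900)/[( 76900 + 72280)/2] = -4620/74590 = -0.061938…
E_income = (-697/5039.5) / (-4620/74590) = 2.2329…
E_income > 1 ⇒ normal good, luxury.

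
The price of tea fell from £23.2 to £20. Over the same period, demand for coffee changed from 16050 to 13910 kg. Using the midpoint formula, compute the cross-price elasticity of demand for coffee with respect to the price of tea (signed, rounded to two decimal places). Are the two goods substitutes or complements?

%ΔQ_{coffee} = (13910 − 16050)/avg = -2140/14980 = -0.142857…
%ΔP_{tea} = (20 − 23.2)/avg = -3.2/21.6 = -0.148148…
E_cross = (-2140/14980) / (-3.2/21.6) = 0.9642…
E_cross > 0 ⇒ the goods are substitutes.

0.96; substitutes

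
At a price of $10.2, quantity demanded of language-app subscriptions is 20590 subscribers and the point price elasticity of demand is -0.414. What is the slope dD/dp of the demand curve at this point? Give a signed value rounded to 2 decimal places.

Ed = (dD/dp)·(p/D) ⇒ dD/dp = Ed·D/p = (-0.414)·20590/10.2 = -835.7117…

-835.71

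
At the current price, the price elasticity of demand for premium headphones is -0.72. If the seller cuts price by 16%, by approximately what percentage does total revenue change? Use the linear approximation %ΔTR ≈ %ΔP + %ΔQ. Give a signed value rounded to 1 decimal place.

-4.5%

%ΔQ ≈ Ed × %ΔP = (-0.72) × (-16%) = +11.5200%
%ΔTR ≈ %ΔP + %ΔQ = (-16%) + (+11.5200%) = -4.4800%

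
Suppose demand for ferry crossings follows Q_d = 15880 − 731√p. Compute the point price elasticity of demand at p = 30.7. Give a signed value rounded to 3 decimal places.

-0.171

dQ_d/dp = −731/(2√p) = -65.9657. At p = 30.7, Q_d = 11829.7.
Ed = (dQ_d/dp)·(p/Q_d) = (-65.9657) × (30.7/11829.7) = -0.17119…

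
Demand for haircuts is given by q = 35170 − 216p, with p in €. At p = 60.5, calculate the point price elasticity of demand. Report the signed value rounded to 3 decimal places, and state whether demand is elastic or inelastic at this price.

-0.591; inelastic

dq/dp = −216. At p = 60.5, q = 35170 − 216(60.5) = 22102.
Ed = (dq/dp)·(p/q) = −216 × (60.5/22102) = -0.59125…
|Ed| = 0.591 < 1, so demand is inelastic.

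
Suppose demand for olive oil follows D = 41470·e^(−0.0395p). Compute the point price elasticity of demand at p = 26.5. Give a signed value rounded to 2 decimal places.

-1.05

dD/dp = −0.0395·D = -575.087. At p = 26.5, D = 14559.2.
Ed = (dD/dp)·(p/D) = (-575.087) × (26.5/14559.2) = -1.0467…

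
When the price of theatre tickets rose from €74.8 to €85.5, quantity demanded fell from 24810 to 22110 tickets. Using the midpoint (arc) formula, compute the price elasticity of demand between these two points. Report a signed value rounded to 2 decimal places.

-0.86

%ΔQ = (22110 − 24810) / [(24810 + 22110)/2] = -2700/23460 = -0.115089…
%ΔP = (85.5 − 74.8) / [(74.8 + 85.5)/2] = 10.7/80.15 = 0.133499…
Arc Ed = %ΔQ / %ΔP = (-2700/23460) / (10.7/80.15) = -0.8620…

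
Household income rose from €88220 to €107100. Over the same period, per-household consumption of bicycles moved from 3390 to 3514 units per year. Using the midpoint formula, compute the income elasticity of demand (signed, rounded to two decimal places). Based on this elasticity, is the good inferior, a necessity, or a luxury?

0.19; necessity

%ΔQ = (3514 − 3390)/[( 3390 + 3514)/2] = 124/3452 = 0.035921…
%ΔIncome = (107100 − 88220)/[( 88220 + 107100)/2] = 18880/97660 = 0.193323…
E_income = (124/3452) / (18880/97660) = 0.1858…
0 < E_income < 1 ⇒ normal good, necessity.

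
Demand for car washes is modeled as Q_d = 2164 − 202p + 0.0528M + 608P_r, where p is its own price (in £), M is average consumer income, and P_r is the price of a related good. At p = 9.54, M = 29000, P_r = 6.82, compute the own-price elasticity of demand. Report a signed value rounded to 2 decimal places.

At the given values, Q_d = 2164 − 202(9.54) + 0.0528(29000) + 608(6.82) = 5914.68.
∂Q_d/∂p = −202.
E = (-202) × (9.54/5914.68) = -0.3258…

-0.33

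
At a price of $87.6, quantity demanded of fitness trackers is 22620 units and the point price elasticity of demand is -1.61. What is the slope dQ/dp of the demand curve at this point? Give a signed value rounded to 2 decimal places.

Ed = (dQ/dp)·(p/Q) ⇒ dQ/dp = Ed·Q/p = (-1.61)·22620/87.6 = -415.7328…

-415.73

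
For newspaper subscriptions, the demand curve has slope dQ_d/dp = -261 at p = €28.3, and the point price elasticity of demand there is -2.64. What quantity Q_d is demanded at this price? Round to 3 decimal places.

Ed = (dQ_d/dp)·(p/Q_d) ⇒ Q_d = (dQ_d/dp)·p/Ed = (-261)·28.3/(-2.64) = 2797.84090…

2797.841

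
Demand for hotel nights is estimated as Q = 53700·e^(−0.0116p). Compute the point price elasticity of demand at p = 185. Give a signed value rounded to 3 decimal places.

dQ/dp = −0.0116·Q = -72.8511. At p = 185, Q = 6280.27.
Ed = (dQ/dp)·(p/Q) = (-72.8511) × (185/6280.27) = -2.146

-2.146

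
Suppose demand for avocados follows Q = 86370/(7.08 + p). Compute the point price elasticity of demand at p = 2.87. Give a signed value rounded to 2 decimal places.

dQ/dp = −86370/(7.08 + p)² = -872.402. At p = 2.87, Q = 8680.4.
Ed = (dQ/dp)·(p/Q) = (-872.402) × (2.87/8680.4) = -0.2884…

-0.29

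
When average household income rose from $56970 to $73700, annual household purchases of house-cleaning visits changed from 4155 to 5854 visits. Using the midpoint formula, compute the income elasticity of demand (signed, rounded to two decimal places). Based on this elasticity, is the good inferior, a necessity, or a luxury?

%ΔQ = (5854 − 4155)/[( 4155 + 5854)/2] = 1699/5004.5 = 0.339494…
%ΔIncome = (73700 − 56970)/[( 56970 + 73700)/2] = 16730/65335 = 0.256064…
E_income = (1699/5004.5) / (16730/65335) = 1.3258…
E_income > 1 ⇒ normal good, luxury.

1.33; luxury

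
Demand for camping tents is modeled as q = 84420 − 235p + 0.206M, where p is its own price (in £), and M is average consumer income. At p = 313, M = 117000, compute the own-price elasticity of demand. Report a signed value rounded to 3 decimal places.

-2.104

At the given values, q = 84420 − 235(313) + 0.206(117000) = 34967.
∂q/∂p = −235.
E = (-235) × (313/34967) = -2.10355…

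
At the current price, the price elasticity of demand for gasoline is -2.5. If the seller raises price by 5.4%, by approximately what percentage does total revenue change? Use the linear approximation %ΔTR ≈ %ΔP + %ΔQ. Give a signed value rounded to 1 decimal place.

%ΔQ ≈ Ed × %ΔP = (-2.5) × (+5.4%) = -13.5000%
%ΔTR ≈ %ΔP + %ΔQ = (+5.4%) + (-13.5000%) = -8.1000%

-8.1%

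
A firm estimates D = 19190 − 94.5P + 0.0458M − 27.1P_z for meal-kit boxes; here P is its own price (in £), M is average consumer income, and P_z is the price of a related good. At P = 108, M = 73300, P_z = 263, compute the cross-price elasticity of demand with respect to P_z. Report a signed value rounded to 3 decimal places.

-1.367

At the given values, D = 19190 − 94.5(108) + 0.0458(73300) − 27.1(263) = 5213.84.
∂D/∂P_z = -27.1.
E = (-27.1) × (263/5213.84) = -1.36699…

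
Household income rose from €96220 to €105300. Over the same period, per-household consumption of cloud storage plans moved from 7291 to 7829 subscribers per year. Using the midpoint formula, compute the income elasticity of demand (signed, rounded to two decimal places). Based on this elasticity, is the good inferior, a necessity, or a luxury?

%ΔQ = (7829 − 7291)/[( 7291 + 7829)/2] = 538/7560 = 0.071164…
%ΔIncome = (105300 − 96220)/[( 96220 + 105300)/2] = 9080/100760 = 0.090115…
E_income = (538/7560) / (9080/100760) = 0.7897…
0 < E_income < 1 ⇒ normal good, necessity.

0.79; necessity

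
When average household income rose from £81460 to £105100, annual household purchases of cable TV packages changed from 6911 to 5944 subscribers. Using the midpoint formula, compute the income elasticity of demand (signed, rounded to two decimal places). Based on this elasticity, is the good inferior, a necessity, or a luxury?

%ΔQ = (5944 − 6911)/[( 6911 + 5944)/2] = -967/6427.5 = -0.150447…
%ΔIncome = (105100 − 81460)/[( 81460 + 105100)/2] = 23640/93280 = 0.253430…
E_income = (-967/6427.5) / (23640/93280) = -0.5936…
E_income < 0 ⇒ inferior good.

-0.59; inferior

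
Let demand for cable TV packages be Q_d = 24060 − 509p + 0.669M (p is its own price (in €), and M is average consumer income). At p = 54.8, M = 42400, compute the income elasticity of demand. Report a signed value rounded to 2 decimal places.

At the given values, Q_d = 24060 − 509(54.8) + 0.669(42400) = 24532.4.
∂Q_d/∂M = 0.669.
E = (0.669) × (42400/24532.4) = 1.1562…

1.16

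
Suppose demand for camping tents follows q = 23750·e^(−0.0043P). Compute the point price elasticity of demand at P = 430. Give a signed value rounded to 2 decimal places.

-1.85

dq/dP = −0.0043·q = -16.0739. At P = 430, q = 3738.12.
Ed = (dq/dP)·(P/q) = (-16.0739) × (430/3738.12) = -1.849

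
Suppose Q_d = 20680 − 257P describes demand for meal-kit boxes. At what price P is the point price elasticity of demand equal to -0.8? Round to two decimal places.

Ed = −257P/(20680 − 257P). Set this equal to -0.8:
257P = 0.8·(20680 − 257P) ⇒ 257P(1 + 0.8) = 0.8·20680
P = 0.8·20680 / (257·1.8) = 35.7630…

35.76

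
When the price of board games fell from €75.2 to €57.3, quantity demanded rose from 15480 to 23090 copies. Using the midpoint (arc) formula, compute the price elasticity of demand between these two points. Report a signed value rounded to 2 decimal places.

-1.46

%ΔQ = (23090 − 15480) / [(15480 + 23090)/2] = 7610/19285 = 0.394607…
%ΔP = (57.3 − 75.2) / [(75.2 + 57.3)/2] = -17.9/66.25 = -0.270188…
Arc Ed = %ΔQ / %ΔP = (7610/19285) / (-17.9/66.25) = -1.4604…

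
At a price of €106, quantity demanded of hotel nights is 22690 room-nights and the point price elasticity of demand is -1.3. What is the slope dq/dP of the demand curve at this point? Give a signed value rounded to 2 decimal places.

Ed = (dq/dP)·(P/q) ⇒ dq/dP = Ed·q/P = (-1.3)·22690/106 = -278.2735…

-278.27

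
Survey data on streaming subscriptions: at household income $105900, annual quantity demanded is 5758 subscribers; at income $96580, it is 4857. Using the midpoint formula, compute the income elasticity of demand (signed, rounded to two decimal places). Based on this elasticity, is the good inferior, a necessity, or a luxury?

%ΔQ = (4857 − 5758)/[( 5758 + 4857)/2] = -901/5307.5 = -0.169759…
%ΔIncome = (96580 − 105900)/[( 105900 + 96580)/2] = -9320/101240 = -0.092058…
E_income = (-901/5307.5) / (-9320/101240) = 1.8440…
E_income > 1 ⇒ normal good, luxury.

1.84; luxury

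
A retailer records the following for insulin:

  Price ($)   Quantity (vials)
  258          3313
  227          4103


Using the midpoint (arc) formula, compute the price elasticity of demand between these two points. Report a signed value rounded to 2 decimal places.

-1.67

%ΔQ = (4103 − 3313) / [(3313 + 4103)/2] = 790/3708 = 0.213052…
%ΔP = (227 − 258) / [(258 + 227)/2] = -31/242.5 = -0.127835…
Arc Ed = %ΔQ / %ΔP = (790/3708) / (-31/242.5) = -1.6666…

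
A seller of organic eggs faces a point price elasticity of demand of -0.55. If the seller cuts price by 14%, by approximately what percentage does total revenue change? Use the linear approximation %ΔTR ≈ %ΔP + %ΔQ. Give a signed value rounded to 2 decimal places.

-6.30%

%ΔQ ≈ Ed × %ΔP = (-0.55) × (-14%) = +7.7000%
%ΔTR ≈ %ΔP + %ΔQ = (-14%) + (+7.7000%) = -6.3000%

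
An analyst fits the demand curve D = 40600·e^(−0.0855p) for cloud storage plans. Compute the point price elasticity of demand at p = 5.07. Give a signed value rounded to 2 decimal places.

-0.43

dD/dp = −0.0855·D = -2250.26. At p = 5.07, D = 26318.8.
Ed = (dD/dp)·(p/D) = (-2250.26) × (5.07/26318.8) = -0.4334…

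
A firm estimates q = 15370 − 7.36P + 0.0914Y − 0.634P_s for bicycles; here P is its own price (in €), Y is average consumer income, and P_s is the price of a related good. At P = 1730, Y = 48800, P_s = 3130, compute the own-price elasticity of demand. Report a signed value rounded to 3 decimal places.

-2.490

At the given values, q = 15370 − 7.36(1730) + 0.0914(48800) − 0.634(3130) = 5113.1.
∂q/∂P = −7.36.
E = (-7.36) × (1730/5113.1) = -2.49023…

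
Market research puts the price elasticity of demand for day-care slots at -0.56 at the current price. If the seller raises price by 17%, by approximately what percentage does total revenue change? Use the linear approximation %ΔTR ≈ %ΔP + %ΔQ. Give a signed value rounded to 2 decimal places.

%ΔQ ≈ Ed × %ΔP = (-0.56) × (+17%) = -9.5200%
%ΔTR ≈ %ΔP + %ΔQ = (+17%) + (-9.5200%) = +7.4800%

+7.48%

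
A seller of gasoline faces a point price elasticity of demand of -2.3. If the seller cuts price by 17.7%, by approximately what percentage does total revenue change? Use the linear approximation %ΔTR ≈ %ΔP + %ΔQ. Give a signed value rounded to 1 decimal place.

+23.0%

%ΔQ ≈ Ed × %ΔP = (-2.3) × (-17.7%) = +40.7100%
%ΔTR ≈ %ΔP + %ΔQ = (-17.7%) + (+40.7100%) = +23.0100%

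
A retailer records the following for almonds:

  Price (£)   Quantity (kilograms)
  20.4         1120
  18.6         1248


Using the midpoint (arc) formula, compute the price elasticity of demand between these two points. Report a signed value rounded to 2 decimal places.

%ΔQ = (1248 − 1120) / [(1120 + 1248)/2] = 128/1184 = 0.108108…
%ΔP = (18.6 − 20.4) / [(20.4 + 18.6)/2] = -1.8/19.5 = -0.092307…
Arc Ed = %ΔQ / %ΔP = (128/1184) / (-1.8/19.5) = -1.1711…

-1.17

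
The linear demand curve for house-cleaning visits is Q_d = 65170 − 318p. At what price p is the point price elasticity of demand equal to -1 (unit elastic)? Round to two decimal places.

Ed = −318p/(65170 − 318p). Set this equal to -1:
318p = 1·(65170 − 318p) ⇒ 318p(1 + 1) = 1·65170
p = 1·65170 / (318·2) = 102.4685…

102.47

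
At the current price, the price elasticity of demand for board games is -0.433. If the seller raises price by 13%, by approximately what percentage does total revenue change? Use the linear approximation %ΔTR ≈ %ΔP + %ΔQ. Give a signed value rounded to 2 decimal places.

+7.37%

%ΔQ ≈ Ed × %ΔP = (-0.433) × (+13%) = -5.6290%
%ΔTR ≈ %ΔP + %ΔQ = (+13%) + (-5.6290%) = +7.3710%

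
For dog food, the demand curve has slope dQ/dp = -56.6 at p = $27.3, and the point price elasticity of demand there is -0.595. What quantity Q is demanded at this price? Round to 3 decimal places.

2596.941

Ed = (dQ/dp)·(p/Q) ⇒ Q = (dQ/dp)·p/Ed = (-56.6)·27.3/(-0.595) = 2596.94117…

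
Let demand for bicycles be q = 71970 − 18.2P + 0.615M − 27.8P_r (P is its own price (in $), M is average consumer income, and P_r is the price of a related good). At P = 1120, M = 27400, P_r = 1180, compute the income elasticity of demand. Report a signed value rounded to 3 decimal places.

0.473

At the given values, q = 71970 − 18.2(1120) + 0.615(27400) − 27.8(1180) = 35633.
∂q/∂M = 0.615.
E = (0.615) × (27400/35633) = 0.47290…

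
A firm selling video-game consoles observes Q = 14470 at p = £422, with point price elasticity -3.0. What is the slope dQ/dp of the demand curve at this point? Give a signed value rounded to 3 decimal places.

Ed = (dQ/dp)·(p/Q) ⇒ dQ/dp = Ed·Q/p = (-3.0)·14470/422 = -102.86729…

-102.867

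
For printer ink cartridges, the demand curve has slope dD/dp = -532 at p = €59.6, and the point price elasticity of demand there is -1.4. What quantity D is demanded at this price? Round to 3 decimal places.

Ed = (dD/dp)·(p/D) ⇒ D = (dD/dp)·p/Ed = (-532)·59.6/(-1.4) = 22648

22648.000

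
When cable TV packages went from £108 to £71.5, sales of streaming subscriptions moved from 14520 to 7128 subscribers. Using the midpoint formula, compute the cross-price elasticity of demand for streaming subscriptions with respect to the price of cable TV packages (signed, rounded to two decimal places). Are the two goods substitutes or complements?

%ΔQ_{streaming subscriptions} = (7128 − 14520)/avg = -7392/10824 = -0.682926…
%ΔP_{cable TV packages} = (71.5 − 108)/avg = -36.5/89.75 = -0.406685…
E_cross = (-7392/10824) / (-36.5/89.75) = 1.6792…
E_cross > 0 ⇒ the goods are substitutes.

1.68; substitutes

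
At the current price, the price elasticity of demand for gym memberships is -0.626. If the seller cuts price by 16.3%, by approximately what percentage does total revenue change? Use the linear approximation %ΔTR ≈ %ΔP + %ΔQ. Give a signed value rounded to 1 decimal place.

-6.1%

%ΔQ ≈ Ed × %ΔP = (-0.626) × (-16.3%) = +10.2038%
%ΔTR ≈ %ΔP + %ΔQ = (-16.3%) + (+10.2038%) = -6.0962%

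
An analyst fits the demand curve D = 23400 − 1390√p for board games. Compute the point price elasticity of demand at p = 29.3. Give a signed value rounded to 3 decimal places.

-0.237

dD/dp = −1390/(2√p) = -128.396. At p = 29.3, D = 15876.
Ed = (dD/dp)·(p/D) = (-128.396) × (29.3/15876) = -0.23696…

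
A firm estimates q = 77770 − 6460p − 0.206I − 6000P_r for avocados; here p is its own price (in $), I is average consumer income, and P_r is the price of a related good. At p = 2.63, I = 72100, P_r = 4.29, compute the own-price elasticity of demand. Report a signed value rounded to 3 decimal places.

-0.842

At the given values, q = 77770 − 6460(2.63) − 0.206(72100) − 6000(4.29) = 20187.6.
∂q/∂p = −6460.
E = (-6460) × (2.63/20187.6) = -0.84159…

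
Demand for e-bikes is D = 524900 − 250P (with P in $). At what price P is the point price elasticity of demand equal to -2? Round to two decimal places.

1399.73

Ed = −250P/(524900 − 250P). Set this equal to -2:
250P = 2·(524900 − 250P) ⇒ 250P(1 + 2) = 2·524900
P = 2·524900 / (250·3) = 1399.7333…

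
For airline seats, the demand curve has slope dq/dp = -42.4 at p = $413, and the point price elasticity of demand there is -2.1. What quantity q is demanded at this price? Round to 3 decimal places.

Ed = (dq/dp)·(p/q) ⇒ q = (dq/dp)·p/Ed = (-42.4)·413/(-2.1) = 8338.66666…

8338.667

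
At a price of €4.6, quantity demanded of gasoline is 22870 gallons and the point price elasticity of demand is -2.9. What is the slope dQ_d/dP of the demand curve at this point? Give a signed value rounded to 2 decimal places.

-14418.04

Ed = (dQ_d/dP)·(P/Q_d) ⇒ dQ_d/dP = Ed·Q_d/P = (-2.9)·22870/4.6 = -14418.0434…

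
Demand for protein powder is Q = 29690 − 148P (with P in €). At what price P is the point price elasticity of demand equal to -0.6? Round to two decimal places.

75.23

Ed = −148P/(29690 − 148P). Set this equal to -0.6:
148P = 0.6·(29690 − 148P) ⇒ 148P(1 + 0.6) = 0.6·29690
P = 0.6·29690 / (148·1.6) = 75.2280…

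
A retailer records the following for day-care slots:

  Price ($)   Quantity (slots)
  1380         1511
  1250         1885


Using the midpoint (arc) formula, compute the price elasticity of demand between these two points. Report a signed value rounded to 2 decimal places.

-2.23

%ΔQ = (1885 − 1511) / [(1511 + 1885)/2] = 374/1698 = 0.220259…
%ΔP = (1250 − 1380) / [(1380 + 1250)/2] = -130/1315 = -0.098859…
Arc Ed = %ΔQ / %ΔP = (374/1698) / (-130/1315) = -2.2280…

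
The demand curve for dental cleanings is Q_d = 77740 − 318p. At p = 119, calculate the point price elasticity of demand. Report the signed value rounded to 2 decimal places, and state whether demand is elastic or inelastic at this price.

dQ_d/dp = −318. At p = 119, Q_d = 77740 − 318(119) = 39898.
Ed = (dQ_d/dp)·(p/Q_d) = −318 × (119/39898) = -0.9484…
|Ed| = 0.95 < 1, so demand is inelastic.

-0.95; inelastic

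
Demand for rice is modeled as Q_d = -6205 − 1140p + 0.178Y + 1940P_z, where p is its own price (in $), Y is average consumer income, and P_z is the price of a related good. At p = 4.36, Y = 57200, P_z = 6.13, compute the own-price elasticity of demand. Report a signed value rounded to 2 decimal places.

At the given values, Q_d = -6205 − 1140(4.36) + 0.178(57200) + 1940(6.13) = 10898.4.
∂Q_d/∂p = −1140.
E = (-1140) × (4.36/10898.4) = -0.4560…

-0.46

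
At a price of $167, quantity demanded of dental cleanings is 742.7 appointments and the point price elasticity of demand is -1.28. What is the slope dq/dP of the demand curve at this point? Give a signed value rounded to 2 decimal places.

Ed = (dq/dP)·(P/q) ⇒ dq/dP = Ed·q/P = (-1.28)·742.7/167 = -5.6925…

-5.69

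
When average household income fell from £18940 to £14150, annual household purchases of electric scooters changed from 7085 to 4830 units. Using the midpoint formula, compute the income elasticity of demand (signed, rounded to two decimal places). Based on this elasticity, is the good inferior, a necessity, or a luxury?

%ΔQ = (4830 − 7085)/[( 7085 + 4830)/2] = -2255/5957.5 = -0.378514…
%ΔIncome = (14150 − 18940)/[( 18940 + 14150)/2] = -4790/16545 = -0.289513…
E_income = (-2255/5957.5) / (-4790/16545) = 1.3074…
E_income > 1 ⇒ normal good, luxury.

1.31; luxury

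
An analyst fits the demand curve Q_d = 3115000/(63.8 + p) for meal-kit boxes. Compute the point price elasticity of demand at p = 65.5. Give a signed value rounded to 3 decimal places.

-0.507

dQ_d/dp = −3115000/(63.8 + p)² = -186.321. At p = 65.5, Q_d = 24091.3.
Ed = (dQ_d/dp)·(p/Q_d) = (-186.321) × (65.5/24091.3) = -0.50657…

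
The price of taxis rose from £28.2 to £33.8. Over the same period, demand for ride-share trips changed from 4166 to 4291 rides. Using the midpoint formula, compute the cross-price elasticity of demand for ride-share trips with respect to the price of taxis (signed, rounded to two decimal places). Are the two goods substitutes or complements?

%ΔQ_{ride-share trips} = (4291 − 4166)/avg = 125/4228.5 = 0.029561…
%ΔP_{taxis} = (33.8 − 28.2)/avg = 5.6/31 = 0.180645…
E_cross = (125/4228.5) / (5.6/31) = 0.1636…
E_cross > 0 ⇒ the goods are substitutes.

0.16; substitutes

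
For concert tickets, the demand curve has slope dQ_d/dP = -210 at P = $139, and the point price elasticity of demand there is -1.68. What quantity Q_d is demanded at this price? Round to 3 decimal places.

17375.000

Ed = (dQ_d/dP)·(P/Q_d) ⇒ Q_d = (dQ_d/dP)·P/Ed = (-210)·139/(-1.68) = 17375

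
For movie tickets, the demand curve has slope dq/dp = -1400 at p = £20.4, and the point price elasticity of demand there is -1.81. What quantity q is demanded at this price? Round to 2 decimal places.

15779.01

Ed = (dq/dp)·(p/q) ⇒ q = (dq/dp)·p/Ed = (-1400)·20.4/(-1.81) = 15779.0055…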